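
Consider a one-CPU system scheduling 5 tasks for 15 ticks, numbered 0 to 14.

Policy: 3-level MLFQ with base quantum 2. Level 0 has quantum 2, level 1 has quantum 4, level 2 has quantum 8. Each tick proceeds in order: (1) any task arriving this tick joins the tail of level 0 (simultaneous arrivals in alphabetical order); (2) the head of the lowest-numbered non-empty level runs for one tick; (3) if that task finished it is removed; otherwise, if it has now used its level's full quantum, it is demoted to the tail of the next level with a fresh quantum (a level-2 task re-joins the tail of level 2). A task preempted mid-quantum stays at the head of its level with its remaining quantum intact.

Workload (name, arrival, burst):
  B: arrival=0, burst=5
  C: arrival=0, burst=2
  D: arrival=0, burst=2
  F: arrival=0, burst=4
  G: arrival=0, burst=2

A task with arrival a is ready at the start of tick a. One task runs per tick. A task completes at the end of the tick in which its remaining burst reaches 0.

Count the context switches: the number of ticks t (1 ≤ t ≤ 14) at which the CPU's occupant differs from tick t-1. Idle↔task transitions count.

t=0: L0/L1/L2 = BCDFG/-/- → run B
t=1: L0/L1/L2 = BCDFG/-/- → run B
t=2: L0/L1/L2 = CDFG/B/- → run C
t=3: L0/L1/L2 = CDFG/B/- → run C
t=4: L0/L1/L2 = DFG/B/- → run D
t=5: L0/L1/L2 = DFG/B/- → run D
t=6: L0/L1/L2 = FG/B/- → run F
t=7: L0/L1/L2 = FG/B/- → run F
t=8: L0/L1/L2 = G/BF/- → run G
t=9: L0/L1/L2 = G/BF/- → run G
t=10: L0/L1/L2 = -/BF/- → run B
t=11: L0/L1/L2 = -/BF/- → run B
t=12: L0/L1/L2 = -/BF/- → run B
t=13: L0/L1/L2 = -/F/- → run F
t=14: L0/L1/L2 = -/F/- → run F

context switches = 6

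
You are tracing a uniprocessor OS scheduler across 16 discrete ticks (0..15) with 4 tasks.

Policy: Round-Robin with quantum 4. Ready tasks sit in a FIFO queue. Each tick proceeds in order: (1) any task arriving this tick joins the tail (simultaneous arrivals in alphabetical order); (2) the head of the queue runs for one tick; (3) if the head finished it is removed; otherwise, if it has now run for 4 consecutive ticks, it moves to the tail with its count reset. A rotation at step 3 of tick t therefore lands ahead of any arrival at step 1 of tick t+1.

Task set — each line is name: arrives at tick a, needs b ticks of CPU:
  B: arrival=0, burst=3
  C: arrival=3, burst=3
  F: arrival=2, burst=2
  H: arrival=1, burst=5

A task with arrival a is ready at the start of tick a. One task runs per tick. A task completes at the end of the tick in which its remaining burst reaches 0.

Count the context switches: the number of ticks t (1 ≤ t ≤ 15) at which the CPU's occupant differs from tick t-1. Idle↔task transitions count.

t=0: queue=[B] q_used=0 → run B
t=1: queue=[B,H] q_used=1 → run B
t=2: queue=[B,H,F] q_used=2 → run B
t=3: queue=[H,F,C] q_used=0 → run H
t=4: queue=[H,F,C] q_used=1 → run H
t=5: queue=[H,F,C] q_used=2 → run H
t=6: queue=[H,F,C] q_used=3 → run H
t=7: queue=[F,C,H] q_used=0 → run F
t=8: queue=[F,C,H] q_used=1 → run F
t=9: queue=[C,H] q_used=0 → run C
t=10: queue=[C,H] q_used=1 → run C
t=11: queue=[C,H] q_used=2 → run C
t=12: queue=[H] q_used=0 → run H
t=13: (idle)
t=14: (idle)
t=15: (idle)

context switches = 5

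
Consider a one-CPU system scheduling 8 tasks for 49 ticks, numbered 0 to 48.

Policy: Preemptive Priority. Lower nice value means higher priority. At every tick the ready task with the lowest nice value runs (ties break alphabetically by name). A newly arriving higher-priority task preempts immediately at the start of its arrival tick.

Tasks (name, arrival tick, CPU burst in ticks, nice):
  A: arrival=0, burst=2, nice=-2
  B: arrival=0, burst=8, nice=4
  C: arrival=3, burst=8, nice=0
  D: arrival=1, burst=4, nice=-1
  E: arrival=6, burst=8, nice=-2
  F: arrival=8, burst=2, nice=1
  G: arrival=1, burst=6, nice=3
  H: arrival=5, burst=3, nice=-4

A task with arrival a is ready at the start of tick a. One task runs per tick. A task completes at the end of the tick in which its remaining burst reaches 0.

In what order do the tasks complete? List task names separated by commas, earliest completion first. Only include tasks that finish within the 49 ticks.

completion order = A, H, E, D, C, F, G, B

t=0: ready={A,B} → run A
t=1: ready={A,B,D,G} → run A
t=2: ready={B,D,G} → run D
t=3: ready={B,C,D,G} → run D
t=4: ready={B,C,D,G} → run D
t=5: ready={B,C,D,G,H} → run H
t=6: ready={B,C,D,E,G,H} → run H
t=7: ready={B,C,D,E,G,H} → run H
t=8: ready={B,C,D,E,F,G} → run E
t=9: ready={B,C,D,E,F,G} → run E
t=10: ready={B,C,D,E,F,G} → run E
t=11: ready={B,C,D,E,F,G} → run E
t=12: ready={B,C,D,E,F,G} → run E
t=13: ready={B,C,D,E,F,G} → run E
t=14: ready={B,C,D,E,F,G} → run E
t=15: ready={B,C,D,E,F,G} → run E
t=16: ready={B,C,D,F,G} → run D
t=17: ready={B,C,F,G} → run C
t=18: ready={B,C,F,G} → run C
t=19: ready={B,C,F,G} → run C
t=20: ready={B,C,F,G} → run C
t=21: ready={B,C,F,G} → run C
t=22: ready={B,C,F,G} → run C
t=23: ready={B,C,F,G} → run C
t=24: ready={B,C,F,G} → run C
t=25: ready={B,F,G} → run F
t=26: ready={B,F,G} → run F
t=27: ready={B,G} → run G
t=28: ready={B,G} → run G
t=29: ready={B,G} → run G
t=30: ready={B,G} → run G
t=31: ready={B,G} → run G
t=32: ready={B,G} → run G
t=33: ready={B} → run B
t=34: ready={B} → run B
t=35: ready={B} → run B
t=36: ready={B} → run B
t=37: ready={B} → run B
t=38: ready={B} → run B
t=39: ready={B} → run B
t=40: ready={B} → run B
t=41: (idle)
t=42: (idle)
t=43: (idle)
t=44: (idle)
t=45: (idle)
t=46: (idle)
t=47: (idle)
t=48: (idle)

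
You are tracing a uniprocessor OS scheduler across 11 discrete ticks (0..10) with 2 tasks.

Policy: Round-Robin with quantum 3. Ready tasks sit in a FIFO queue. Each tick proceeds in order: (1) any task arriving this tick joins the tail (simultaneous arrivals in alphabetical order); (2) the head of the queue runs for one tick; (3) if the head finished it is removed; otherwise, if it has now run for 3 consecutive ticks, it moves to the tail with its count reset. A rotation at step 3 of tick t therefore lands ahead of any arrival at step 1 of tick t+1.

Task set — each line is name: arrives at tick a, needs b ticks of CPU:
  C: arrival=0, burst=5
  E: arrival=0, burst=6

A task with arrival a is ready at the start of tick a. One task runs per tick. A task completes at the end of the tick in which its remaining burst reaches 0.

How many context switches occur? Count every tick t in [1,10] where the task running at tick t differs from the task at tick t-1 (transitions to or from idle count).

context switches = 3

t=0: queue=[C,E] q_used=0 → run C
t=1: queue=[C,E] q_used=1 → run C
t=2: queue=[C,E] q_used=2 → run C
t=3: queue=[E,C] q_used=0 → run E
t=4: queue=[E,C] q_used=1 → run E
t=5: queue=[E,C] q_used=2 → run E
t=6: queue=[C,E] q_used=0 → run C
t=7: queue=[C,E] q_used=1 → run C
t=8: queue=[E] q_used=0 → run E
t=9: queue=[E] q_used=1 → run E
t=10: queue=[E] q_used=2 → run E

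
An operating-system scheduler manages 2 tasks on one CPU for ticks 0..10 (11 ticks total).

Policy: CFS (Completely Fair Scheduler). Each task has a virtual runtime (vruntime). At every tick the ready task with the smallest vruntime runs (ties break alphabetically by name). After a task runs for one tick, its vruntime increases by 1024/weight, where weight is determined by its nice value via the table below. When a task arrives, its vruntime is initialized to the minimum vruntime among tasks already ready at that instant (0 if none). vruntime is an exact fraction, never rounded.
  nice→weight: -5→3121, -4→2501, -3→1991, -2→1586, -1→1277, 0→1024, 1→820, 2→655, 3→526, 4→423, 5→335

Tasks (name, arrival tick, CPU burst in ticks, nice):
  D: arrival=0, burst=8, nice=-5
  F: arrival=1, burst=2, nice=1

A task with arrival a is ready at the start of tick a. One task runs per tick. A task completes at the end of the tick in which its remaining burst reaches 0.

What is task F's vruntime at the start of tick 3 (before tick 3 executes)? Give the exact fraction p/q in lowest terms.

t=0: vr[D=0] → run D
t=1: vr[D=1024/3121 F=1024/3121] → run D
t=2: vr[D=2048/3121 F=1024/3121] → run F
t=3: vr[D=2048/3121 F=1008896/639805] → run D
t=4: vr[D=3072/3121 F=1008896/639805] → run D
t=5: vr[D=4096/3121 F=1008896/639805] → run D
t=6: vr[D=5120/3121 F=1008896/639805] → run F
t=7: vr[D=5120/3121] → run D
t=8: vr[D=6144/3121] → run D
t=9: vr[D=7168/3121] → run D
t=10: (idle)

vruntime(F, start of tick 3) = 1008896/639805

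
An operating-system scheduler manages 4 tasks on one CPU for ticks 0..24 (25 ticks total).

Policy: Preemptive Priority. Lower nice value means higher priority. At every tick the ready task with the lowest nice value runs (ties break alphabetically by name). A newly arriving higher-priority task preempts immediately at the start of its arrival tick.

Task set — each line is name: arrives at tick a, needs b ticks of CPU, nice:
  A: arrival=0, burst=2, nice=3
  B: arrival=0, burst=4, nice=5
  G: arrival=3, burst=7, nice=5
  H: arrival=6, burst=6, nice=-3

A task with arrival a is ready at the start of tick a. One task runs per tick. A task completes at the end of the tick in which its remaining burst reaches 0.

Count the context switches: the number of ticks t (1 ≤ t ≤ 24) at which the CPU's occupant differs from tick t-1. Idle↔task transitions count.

context switches = 4

t=0: ready={A,B} → run A
t=1: ready={A,B} → run A
t=2: ready={B} → run B
t=3: ready={B,G} → run B
t=4: ready={B,G} → run B
t=5: ready={B,G} → run B
t=6: ready={G,H} → run H
t=7: ready={G,H} → run H
t=8: ready={G,H} → run H
t=9: ready={G,H} → run H
t=10: ready={G,H} → run H
t=11: ready={G,H} → run H
t=12: ready={G} → run G
t=13: ready={G} → run G
t=14: ready={G} → run G
t=15: ready={G} → run G
t=16: ready={G} → run G
t=17: ready={G} → run G
t=18: ready={G} → run G
t=19: (idle)
t=20: (idle)
t=21: (idle)
t=22: (idle)
t=23: (idle)
t=24: (idle)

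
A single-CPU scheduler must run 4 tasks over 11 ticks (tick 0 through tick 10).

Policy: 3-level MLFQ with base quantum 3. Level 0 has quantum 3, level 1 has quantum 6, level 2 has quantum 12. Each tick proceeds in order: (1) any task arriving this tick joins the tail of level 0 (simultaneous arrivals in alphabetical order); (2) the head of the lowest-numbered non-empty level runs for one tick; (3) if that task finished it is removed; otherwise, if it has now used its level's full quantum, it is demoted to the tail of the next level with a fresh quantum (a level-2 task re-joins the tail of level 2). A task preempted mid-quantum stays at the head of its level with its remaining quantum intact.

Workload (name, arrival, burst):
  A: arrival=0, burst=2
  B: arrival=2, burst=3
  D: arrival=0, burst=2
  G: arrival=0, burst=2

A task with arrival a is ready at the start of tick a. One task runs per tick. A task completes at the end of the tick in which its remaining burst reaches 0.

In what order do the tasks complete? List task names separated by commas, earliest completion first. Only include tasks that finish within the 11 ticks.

completion order = A, D, G, B

t=0: L0/L1/L2 = ADG/-/- → run A
t=1: L0/L1/L2 = ADG/-/- → run A
t=2: L0/L1/L2 = DGB/-/- → run D
t=3: L0/L1/L2 = DGB/-/- → run D
t=4: L0/L1/L2 = GB/-/- → run G
t=5: L0/L1/L2 = GB/-/- → run G
t=6: L0/L1/L2 = B/-/- → run B
t=7: L0/L1/L2 = B/-/- → run B
t=8: L0/L1/L2 = B/-/- → run B
t=9: (idle)
t=10: (idle)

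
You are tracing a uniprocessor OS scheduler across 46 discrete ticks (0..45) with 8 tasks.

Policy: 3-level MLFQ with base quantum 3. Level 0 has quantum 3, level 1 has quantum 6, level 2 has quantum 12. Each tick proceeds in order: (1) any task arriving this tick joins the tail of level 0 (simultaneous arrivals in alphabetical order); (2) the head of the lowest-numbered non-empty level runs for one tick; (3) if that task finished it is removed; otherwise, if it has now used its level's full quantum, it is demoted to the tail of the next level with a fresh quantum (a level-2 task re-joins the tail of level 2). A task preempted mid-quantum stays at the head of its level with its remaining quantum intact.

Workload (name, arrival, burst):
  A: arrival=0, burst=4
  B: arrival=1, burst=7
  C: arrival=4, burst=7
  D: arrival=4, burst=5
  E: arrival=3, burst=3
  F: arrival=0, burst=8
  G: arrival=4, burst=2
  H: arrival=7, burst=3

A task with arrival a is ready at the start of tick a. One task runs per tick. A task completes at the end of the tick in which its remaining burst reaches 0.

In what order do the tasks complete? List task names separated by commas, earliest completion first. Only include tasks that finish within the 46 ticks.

t=0: L0/L1/L2 = AF/-/- → run A
t=1: L0/L1/L2 = AFB/-/- → run A
t=2: L0/L1/L2 = AFB/-/- → run A
t=3: L0/L1/L2 = FBE/A/- → run F
t=4: L0/L1/L2 = FBECDG/A/- → run F
t=5: L0/L1/L2 = FBECDG/A/- → run F
t=6: L0/L1/L2 = BECDG/AF/- → run B
t=7: L0/L1/L2 = BECDGH/AF/- → run B
t=8: L0/L1/L2 = BECDGH/AF/- → run B
t=9: L0/L1/L2 = ECDGH/AFB/- → run E
t=10: L0/L1/L2 = ECDGH/AFB/- → run E
t=11: L0/L1/L2 = ECDGH/AFB/- → run E
t=12: L0/L1/L2 = CDGH/AFB/- → run C
t=13: L0/L1/L2 = CDGH/AFB/- → run C
t=14: L0/L1/L2 = CDGH/AFB/- → run C
t=15: L0/L1/L2 = DGH/AFBC/- → run D
t=16: L0/L1/L2 = DGH/AFBC/- → run D
t=17: L0/L1/L2 = DGH/AFBC/- → run D
t=18: L0/L1/L2 = GH/AFBCD/- → run G
t=19: L0/L1/L2 = GH/AFBCD/- → run G
t=20: L0/L1/L2 = H/AFBCD/- → run H
t=21: L0/L1/L2 = H/AFBCD/- → run H
t=22: L0/L1/L2 = H/AFBCD/- → run H
t=23: L0/L1/L2 = -/AFBCD/- → run A
t=24: L0/L1/L2 = -/FBCD/- → run F
t=25: L0/L1/L2 = -/FBCD/- → run F
t=26: L0/L1/L2 = -/FBCD/- → run F
t=27: L0/L1/L2 = -/FBCD/- → run F
t=28: L0/L1/L2 = -/FBCD/- → run F
t=29: L0/L1/L2 = -/BCD/- → run B
t=30: L0/L1/L2 = -/BCD/- → run B
t=31: L0/L1/L2 = -/BCD/- → run B
t=32: L0/L1/L2 = -/BCD/- → run B
t=33: L0/L1/L2 = -/CD/- → run C
t=34: L0/L1/L2 = -/CD/- → run C
t=35: L0/L1/L2 = -/CD/- → run C
t=36: L0/L1/L2 = -/CD/- → run C
t=37: L0/L1/L2 = -/D/- → run D
t=38: L0/L1/L2 = -/D/- → run D
t=39: (idle)
t=40: (idle)
t=41: (idle)
t=42: (idle)
t=43: (idle)
t=44: (idle)
t=45: (idle)

completion order = E, G, H, A, F, B, C, D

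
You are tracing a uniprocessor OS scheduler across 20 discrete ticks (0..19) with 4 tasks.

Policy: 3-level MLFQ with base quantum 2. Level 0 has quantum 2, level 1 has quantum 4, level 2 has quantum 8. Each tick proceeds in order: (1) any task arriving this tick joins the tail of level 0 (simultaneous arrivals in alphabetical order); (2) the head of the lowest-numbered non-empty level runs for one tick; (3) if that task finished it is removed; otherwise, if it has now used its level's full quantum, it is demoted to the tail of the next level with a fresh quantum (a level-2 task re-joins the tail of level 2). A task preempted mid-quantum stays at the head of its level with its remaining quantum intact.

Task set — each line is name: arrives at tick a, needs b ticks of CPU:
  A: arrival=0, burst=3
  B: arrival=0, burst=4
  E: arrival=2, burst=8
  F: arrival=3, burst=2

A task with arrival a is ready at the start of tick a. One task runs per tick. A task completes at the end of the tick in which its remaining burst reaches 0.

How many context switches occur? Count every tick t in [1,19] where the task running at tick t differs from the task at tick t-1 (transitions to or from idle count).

t=0: L0/L1/L2 = AB/-/- → run A
t=1: L0/L1/L2 = AB/-/- → run A
t=2: L0/L1/L2 = BE/A/- → run B
t=3: L0/L1/L2 = BEF/A/- → run B
t=4: L0/L1/L2 = EF/AB/- → run E
t=5: L0/L1/L2 = EF/AB/- → run E
t=6: L0/L1/L2 = F/ABE/- → run F
t=7: L0/L1/L2 = F/ABE/- → run F
t=8: L0/L1/L2 = -/ABE/- → run A
t=9: L0/L1/L2 = -/BE/- → run B
t=10: L0/L1/L2 = -/BE/- → run B
t=11: L0/L1/L2 = -/E/- → run E
t=12: L0/L1/L2 = -/E/- → run E
t=13: L0/L1/L2 = -/E/- → run E
t=14: L0/L1/L2 = -/E/- → run E
t=15: L0/L1/L2 = -/-/E → run E
t=16: L0/L1/L2 = -/-/E → run E
t=17: (idle)
t=18: (idle)
t=19: (idle)

context switches = 7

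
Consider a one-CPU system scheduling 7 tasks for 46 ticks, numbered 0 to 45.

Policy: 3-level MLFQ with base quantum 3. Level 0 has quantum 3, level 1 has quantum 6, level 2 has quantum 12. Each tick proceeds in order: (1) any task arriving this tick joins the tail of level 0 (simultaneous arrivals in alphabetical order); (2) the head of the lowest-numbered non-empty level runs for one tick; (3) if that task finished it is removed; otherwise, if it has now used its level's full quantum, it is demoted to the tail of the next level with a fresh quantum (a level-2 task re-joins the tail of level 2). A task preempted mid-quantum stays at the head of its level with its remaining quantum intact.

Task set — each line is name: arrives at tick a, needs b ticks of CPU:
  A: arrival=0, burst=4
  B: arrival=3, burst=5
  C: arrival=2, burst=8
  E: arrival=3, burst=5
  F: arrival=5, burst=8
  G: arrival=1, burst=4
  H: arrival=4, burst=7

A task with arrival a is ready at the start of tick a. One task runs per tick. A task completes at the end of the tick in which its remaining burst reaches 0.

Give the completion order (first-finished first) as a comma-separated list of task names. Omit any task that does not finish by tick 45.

t=0: L0/L1/L2 = A/-/- → run A
t=1: L0/L1/L2 = AG/-/- → run A
t=2: L0/L1/L2 = AGC/-/- → run A
t=3: L0/L1/L2 = GCBE/A/- → run G
t=4: L0/L1/L2 = GCBEH/A/- → run G
t=5: L0/L1/L2 = GCBEHF/A/- → run G
t=6: L0/L1/L2 = CBEHF/AG/- → run C
t=7: L0/L1/L2 = CBEHF/AG/- → run C
t=8: L0/L1/L2 = CBEHF/AG/- → run C
t=9: L0/L1/L2 = BEHF/AGC/- → run B
t=10: L0/L1/L2 = BEHF/AGC/- → run B
t=11: L0/L1/L2 = BEHF/AGC/- → run B
t=12: L0/L1/L2 = EHF/AGCB/- → run E
t=13: L0/L1/L2 = EHF/AGCB/- → run E
t=14: L0/L1/L2 = EHF/AGCB/- → run E
t=15: L0/L1/L2 = HF/AGCBE/- → run H
t=16: L0/L1/L2 = HF/AGCBE/- → run H
t=17: L0/L1/L2 = HF/AGCBE/- → run H
t=18: L0/L1/L2 = F/AGCBEH/- → run F
t=19: L0/L1/L2 = F/AGCBEH/- → run F
t=20: L0/L1/L2 = F/AGCBEH/- → run F
t=21: L0/L1/L2 = -/AGCBEHF/- → run A
t=22: L0/L1/L2 = -/GCBEHF/- → run G
t=23: L0/L1/L2 = -/CBEHF/- → run C
t=24: L0/L1/L2 = -/CBEHF/- → run C
t=25: L0/L1/L2 = -/CBEHF/- → run C
t=26: L0/L1/L2 = -/CBEHF/- → run C
t=27: L0/L1/L2 = -/CBEHF/- → run C
t=28: L0/L1/L2 = -/BEHF/- → run B
t=29: L0/L1/L2 = -/BEHF/- → run B
t=30: L0/L1/L2 = -/EHF/- → run E
t=31: L0/L1/L2 = -/EHF/- → run E
t=32: L0/L1/L2 = -/HF/- → run H
t=33: L0/L1/L2 = -/HF/- → run H
t=34: L0/L1/L2 = -/HF/- → run H
t=35: L0/L1/L2 = -/HF/- → run H
t=36: L0/L1/L2 = -/F/- → run F
t=37: L0/L1/L2 = -/F/- → run F
t=38: L0/L1/L2 = -/F/- → run F
t=39: L0/L1/L2 = -/F/- → run F
t=40: L0/L1/L2 = -/F/- → run F
t=41: (idle)
t=42: (idle)
t=43: (idle)
t=44: (idle)
t=45: (idle)

completion order = A, G, C, B, E, H, F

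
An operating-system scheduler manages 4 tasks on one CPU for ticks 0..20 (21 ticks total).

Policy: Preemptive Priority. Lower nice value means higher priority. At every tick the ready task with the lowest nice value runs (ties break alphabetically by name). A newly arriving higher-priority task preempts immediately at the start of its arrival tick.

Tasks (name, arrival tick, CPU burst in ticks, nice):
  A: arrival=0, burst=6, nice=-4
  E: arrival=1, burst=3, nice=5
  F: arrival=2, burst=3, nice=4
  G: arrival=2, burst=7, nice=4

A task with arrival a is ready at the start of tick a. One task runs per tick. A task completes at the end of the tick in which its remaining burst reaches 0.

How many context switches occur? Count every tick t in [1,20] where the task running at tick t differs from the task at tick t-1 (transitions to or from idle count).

t=0: ready={A} → run A
t=1: ready={A,E} → run A
t=2: ready={A,E,F,G} → run A
t=3: ready={A,E,F,G} → run A
t=4: ready={A,E,F,G} → run A
t=5: ready={A,E,F,G} → run A
t=6: ready={E,F,G} → run F
t=7: ready={E,F,G} → run F
t=8: ready={E,F,G} → run F
t=9: ready={E,G} → run G
t=10: ready={E,G} → run G
t=11: ready={E,G} → run G
t=12: ready={E,G} → run G
t=13: ready={E,G} → run G
t=14: ready={E,G} → run G
t=15: ready={E,G} → run G
t=16: ready={E} → run E
t=17: ready={E} → run E
t=18: ready={E} → run E
t=19: (idle)
t=20: (idle)

context switches = 4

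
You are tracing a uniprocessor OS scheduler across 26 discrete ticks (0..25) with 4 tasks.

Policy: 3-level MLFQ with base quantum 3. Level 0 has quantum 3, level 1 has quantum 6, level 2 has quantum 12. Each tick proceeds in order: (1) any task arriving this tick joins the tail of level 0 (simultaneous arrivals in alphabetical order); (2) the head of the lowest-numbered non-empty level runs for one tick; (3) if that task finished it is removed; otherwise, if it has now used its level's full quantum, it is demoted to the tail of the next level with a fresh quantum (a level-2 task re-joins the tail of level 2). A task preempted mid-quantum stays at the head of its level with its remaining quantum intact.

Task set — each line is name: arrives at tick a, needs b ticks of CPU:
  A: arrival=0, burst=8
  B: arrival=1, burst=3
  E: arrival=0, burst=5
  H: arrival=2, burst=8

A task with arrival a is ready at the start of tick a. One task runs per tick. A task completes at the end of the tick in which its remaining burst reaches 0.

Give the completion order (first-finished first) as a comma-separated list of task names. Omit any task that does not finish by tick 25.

t=0: L0/L1/L2 = AE/-/- → run A
t=1: L0/L1/L2 = AEB/-/- → run A
t=2: L0/L1/L2 = AEBH/-/- → run A
t=3: L0/L1/L2 = EBH/A/- → run E
t=4: L0/L1/L2 = EBH/A/- → run E
t=5: L0/L1/L2 = EBH/A/- → run E
t=6: L0/L1/L2 = BH/AE/- → run B
t=7: L0/L1/L2 = BH/AE/- → run B
t=8: L0/L1/L2 = BH/AE/- → run B
t=9: L0/L1/L2 = H/AE/- → run H
t=10: L0/L1/L2 = H/AE/- → run H
t=11: L0/L1/L2 = H/AE/- → run H
t=12: L0/L1/L2 = -/AEH/- → run A
t=13: L0/L1/L2 = -/AEH/- → run A
t=14: L0/L1/L2 = -/AEH/- → run A
t=15: L0/L1/L2 = -/AEH/- → run A
t=16: L0/L1/L2 = -/AEH/- → run A
t=17: L0/L1/L2 = -/EH/- → run E
t=18: L0/L1/L2 = -/EH/- → run E
t=19: L0/L1/L2 = -/H/- → run H
t=20: L0/L1/L2 = -/H/- → run H
t=21: L0/L1/L2 = -/H/- → run H
t=22: L0/L1/L2 = -/H/- → run H
t=23: L0/L1/L2 = -/H/- → run H
t=24: (idle)
t=25: (idle)

completion order = B, A, E, H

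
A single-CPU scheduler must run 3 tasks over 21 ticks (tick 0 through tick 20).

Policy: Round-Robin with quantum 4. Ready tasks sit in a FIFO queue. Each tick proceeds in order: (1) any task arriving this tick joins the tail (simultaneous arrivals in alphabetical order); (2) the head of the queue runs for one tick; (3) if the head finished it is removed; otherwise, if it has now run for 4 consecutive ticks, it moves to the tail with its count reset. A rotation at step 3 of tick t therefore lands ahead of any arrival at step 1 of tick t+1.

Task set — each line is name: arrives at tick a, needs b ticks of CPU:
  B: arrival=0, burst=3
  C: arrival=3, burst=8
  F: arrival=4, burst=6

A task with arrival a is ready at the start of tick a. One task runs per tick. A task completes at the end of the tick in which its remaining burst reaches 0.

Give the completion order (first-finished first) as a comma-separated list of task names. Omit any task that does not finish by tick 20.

t=0: queue=[B] q_used=0 → run B
t=1: queue=[B] q_used=1 → run B
t=2: queue=[B] q_used=2 → run B
t=3: queue=[C] q_used=0 → run C
t=4: queue=[C,F] q_used=1 → run C
t=5: queue=[C,F] q_used=2 → run C
t=6: queue=[C,F] q_used=3 → run C
t=7: queue=[F,C] q_used=0 → run F
t=8: queue=[F,C] q_used=1 → run F
t=9: queue=[F,C] q_used=2 → run F
t=10: queue=[F,C] q_used=3 → run F
t=11: queue=[C,F] q_used=0 → run C
t=12: queue=[C,F] q_used=1 → run C
t=13: queue=[C,F] q_used=2 → run C
t=14: queue=[C,F] q_used=3 → run C
t=15: queue=[F] q_used=0 → run F
t=16: queue=[F] q_used=1 → run F
t=17: (idle)
t=18: (idle)
t=19: (idle)
t=20: (idle)

completion order = B, C, F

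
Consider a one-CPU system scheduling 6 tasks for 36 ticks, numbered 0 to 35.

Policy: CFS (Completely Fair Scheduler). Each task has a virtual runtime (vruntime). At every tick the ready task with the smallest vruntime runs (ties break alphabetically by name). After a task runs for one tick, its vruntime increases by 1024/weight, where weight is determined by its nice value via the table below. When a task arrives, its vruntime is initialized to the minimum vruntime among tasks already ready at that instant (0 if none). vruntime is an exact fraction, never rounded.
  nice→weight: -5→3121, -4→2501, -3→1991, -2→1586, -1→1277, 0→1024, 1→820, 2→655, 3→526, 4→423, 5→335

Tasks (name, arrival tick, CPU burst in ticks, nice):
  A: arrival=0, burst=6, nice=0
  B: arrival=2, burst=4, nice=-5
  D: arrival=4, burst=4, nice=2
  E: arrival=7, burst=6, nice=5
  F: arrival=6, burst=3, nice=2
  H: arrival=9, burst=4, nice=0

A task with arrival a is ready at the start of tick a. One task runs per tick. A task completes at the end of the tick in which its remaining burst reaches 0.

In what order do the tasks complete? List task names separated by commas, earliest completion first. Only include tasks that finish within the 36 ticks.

completion order = B, A, F, H, D, E

t=0: vr[A=0] → run A
t=1: vr[A=1] → run A
t=2: vr[A=2 B=2] → run A
t=3: vr[A=3 B=2] → run B
t=4: vr[A=3 B=7266/3121 D=7266/3121] → run B
t=5: vr[A=3 B=8290/3121 D=7266/3121] → run D
t=6: vr[A=3 B=8290/3121 D=7955134/2044255 F=8290/3121] → run B
t=7: vr[A=3 B=9314/3121 D=7955134/2044255 E=8290/3121 F=8290/3121] → run E
t=8: vr[A=3 B=9314/3121 D=7955134/2044255 E=5973054/1045535 F=8290/3121] → run F
t=9: vr[A=3 B=9314/3121 D=7955134/2044255 E=5973054/1045535 F=8625854/2044255 H=9314/3121] → run B
t=10: vr[A=3 D=7955134/2044255 E=5973054/1045535 F=8625854/2044255 H=9314/3121] → run H
t=11: vr[A=3 D=7955134/2044255 E=5973054/1045535 F=8625854/2044255 H=12435/3121] → run A
t=12: vr[A=4 D=7955134/2044255 E=5973054/1045535 F=8625854/2044255 H=12435/3121] → run D
t=13: vr[A=4 D=11151038/2044255 E=5973054/1045535 F=8625854/2044255 H=12435/3121] → run H
t=14: vr[A=4 D=11151038/2044255 E=5973054/1045535 F=8625854/2044255 H=15556/3121] → run A
t=15: vr[A=5 D=11151038/2044255 E=5973054/1045535 F=8625854/2044255 H=15556/3121] → run F
t=16: vr[A=5 D=11151038/2044255 E=5973054/1045535 F=11821758/2044255 H=15556/3121] → run H
t=17: vr[A=5 D=11151038/2044255 E=5973054/1045535 F=11821758/2044255 H=18677/3121] → run A
t=18: vr[D=11151038/2044255 E=5973054/1045535 F=11821758/2044255 H=18677/3121] → run D
t=19: vr[D=14346942/2044255 E=5973054/1045535 F=11821758/2044255 H=18677/3121] → run E
t=20: vr[D=14346942/2044255 E=9168958/1045535 F=11821758/2044255 H=18677/3121] → run F
t=21: vr[D=14346942/2044255 E=9168958/1045535 H=18677/3121] → run H
t=22: vr[D=14346942/2044255 E=9168958/1045535] → run D
t=23: vr[E=9168958/1045535] → run E
t=24: vr[E=12364862/1045535] → run E
t=25: vr[E=15560766/1045535] → run E
t=26: vr[E=3751334/209107] → run E
t=27: (idle)
t=28: (idle)
t=29: (idle)
t=30: (idle)
t=31: (idle)
t=32: (idle)
t=33: (idle)
t=34: (idle)
t=35: (idle)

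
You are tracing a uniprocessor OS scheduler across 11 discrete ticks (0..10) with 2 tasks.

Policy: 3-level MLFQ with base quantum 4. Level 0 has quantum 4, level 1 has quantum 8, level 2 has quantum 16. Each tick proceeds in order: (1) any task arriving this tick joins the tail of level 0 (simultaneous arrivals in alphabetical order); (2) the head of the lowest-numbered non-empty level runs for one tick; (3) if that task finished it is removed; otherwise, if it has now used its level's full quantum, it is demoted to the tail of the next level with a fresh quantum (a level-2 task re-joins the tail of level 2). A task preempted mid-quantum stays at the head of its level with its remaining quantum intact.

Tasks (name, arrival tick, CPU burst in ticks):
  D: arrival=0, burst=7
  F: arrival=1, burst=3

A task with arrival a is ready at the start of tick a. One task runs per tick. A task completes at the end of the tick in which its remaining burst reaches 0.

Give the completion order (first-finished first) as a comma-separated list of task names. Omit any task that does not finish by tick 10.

completion order = F, D

t=0: L0/L1/L2 = D/-/- → run D
t=1: L0/L1/L2 = DF/-/- → run D
t=2: L0/L1/L2 = DF/-/- → run D
t=3: L0/L1/L2 = DF/-/- → run D
t=4: L0/L1/L2 = F/D/- → run F
t=5: L0/L1/L2 = F/D/- → run F
t=6: L0/L1/L2 = F/D/- → run F
t=7: L0/L1/L2 = -/D/- → run D
t=8: L0/L1/L2 = -/D/- → run D
t=9: L0/L1/L2 = -/D/- → run D
t=10: (idle)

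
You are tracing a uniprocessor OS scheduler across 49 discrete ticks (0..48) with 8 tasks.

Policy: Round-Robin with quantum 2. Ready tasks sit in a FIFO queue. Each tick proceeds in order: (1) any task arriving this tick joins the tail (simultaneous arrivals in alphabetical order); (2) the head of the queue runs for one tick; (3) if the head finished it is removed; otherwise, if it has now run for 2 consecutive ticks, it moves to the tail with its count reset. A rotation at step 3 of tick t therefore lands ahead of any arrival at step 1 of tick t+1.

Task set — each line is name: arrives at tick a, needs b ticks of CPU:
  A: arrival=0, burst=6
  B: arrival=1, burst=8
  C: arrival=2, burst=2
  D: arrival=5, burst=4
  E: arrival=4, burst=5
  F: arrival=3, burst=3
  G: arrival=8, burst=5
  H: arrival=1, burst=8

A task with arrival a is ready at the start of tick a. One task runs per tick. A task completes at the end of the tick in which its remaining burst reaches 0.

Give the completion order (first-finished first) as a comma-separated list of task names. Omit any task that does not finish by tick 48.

t=0: queue=[A] q_used=0 → run A
t=1: queue=[A,B,H] q_used=1 → run A
t=2: queue=[B,H,A,C] q_used=0 → run B
t=3: queue=[B,H,A,C,F] q_used=1 → run B
t=4: queue=[H,A,C,F,B,E] q_used=0 → run H
t=5: queue=[H,A,C,F,B,E,D] q_used=1 → run H
t=6: queue=[A,C,F,B,E,D,H] q_used=0 → run A
t=7: queue=[A,C,F,B,E,D,H] q_used=1 → run A
t=8: queue=[C,F,B,E,D,H,A,G] q_used=0 → run C
t=9: queue=[C,F,B,E,D,H,A,G] q_used=1 → run C
t=10: queue=[F,B,E,D,H,A,G] q_used=0 → run F
t=11: queue=[F,B,E,D,H,A,G] q_used=1 → run F
t=12: queue=[B,E,D,H,A,G,F] q_used=0 → run B
t=13: queue=[B,E,D,H,A,G,F] q_used=1 → run B
t=14: queue=[E,D,H,A,G,F,B] q_used=0 → run E
t=15: queue=[E,D,H,A,G,F,B] q_used=1 → run E
t=16: queue=[D,H,A,G,F,B,E] q_used=0 → run D
t=17: queue=[D,H,A,G,F,B,E] q_used=1 → run D
t=18: queue=[H,A,G,F,B,E,D] q_used=0 → run H
t=19: queue=[H,A,G,F,B,E,D] q_used=1 → run H
t=20: queue=[A,G,F,B,E,D,H] q_used=0 → run A
t=21: queue=[A,G,F,B,E,D,H] q_used=1 → run A
t=22: queue=[G,F,B,E,D,H] q_used=0 → run G
t=23: queue=[G,F,B,E,D,H] q_used=1 → run G
t=24: queue=[F,B,E,D,H,G] q_used=0 → run F
t=25: queue=[B,E,D,H,G] q_used=0 → run B
t=26: queue=[B,E,D,H,G] q_used=1 → run B
t=27: queue=[E,D,H,G,B] q_used=0 → run E
t=28: queue=[E,D,H,G,B] q_used=1 → run E
t=29: queue=[D,H,G,B,E] q_used=0 → run D
t=30: queue=[D,H,G,B,E] q_used=1 → run D
t=31: queue=[H,G,B,E] q_used=0 → run H
t=32: queue=[H,G,B,E] q_used=1 → run H
t=33: queue=[G,B,E,H] q_used=0 → run G
t=34: queue=[G,B,E,H] q_used=1 → run G
t=35: queue=[B,E,H,G] q_used=0 → run B
t=36: queue=[B,E,H,G] q_used=1 → run B
t=37: queue=[E,H,G] q_used=0 → run E
t=38: queue=[H,G] q_used=0 → run H
t=39: queue=[H,G] q_used=1 → run H
t=40: queue=[G] q_used=0 → run G
t=41: (idle)
t=42: (idle)
t=43: (idle)
t=44: (idle)
t=45: (idle)
t=46: (idle)
t=47: (idle)
t=48: (idle)

completion order = C, A, F, D, B, E, H, G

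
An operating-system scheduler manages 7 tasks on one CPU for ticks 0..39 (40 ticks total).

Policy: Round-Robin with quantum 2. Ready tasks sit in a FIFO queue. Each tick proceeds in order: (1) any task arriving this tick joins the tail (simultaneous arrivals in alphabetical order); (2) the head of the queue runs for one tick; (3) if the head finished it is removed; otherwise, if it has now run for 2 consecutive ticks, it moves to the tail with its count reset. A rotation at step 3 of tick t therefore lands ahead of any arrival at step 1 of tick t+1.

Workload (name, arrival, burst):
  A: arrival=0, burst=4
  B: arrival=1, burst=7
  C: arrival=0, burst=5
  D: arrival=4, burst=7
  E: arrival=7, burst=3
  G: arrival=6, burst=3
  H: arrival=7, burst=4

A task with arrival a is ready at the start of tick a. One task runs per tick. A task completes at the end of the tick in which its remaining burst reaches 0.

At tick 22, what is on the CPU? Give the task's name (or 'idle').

t=0: queue=[A,C] q_used=0 → run A
t=1: queue=[A,C,B] q_used=1 → run A
t=2: queue=[C,B,A] q_used=0 → run C
t=3: queue=[C,B,A] q_used=1 → run C
t=4: queue=[B,A,C,D] q_used=0 → run B
t=5: queue=[B,A,C,D] q_used=1 → run B
t=6: queue=[A,C,D,B,G] q_used=0 → run A
t=7: queue=[A,C,D,B,G,E,H] q_used=1 → run A
t=8: queue=[C,D,B,G,E,H] q_used=0 → run C
t=9: queue=[C,D,B,G,E,H] q_used=1 → run C
t=10: queue=[D,B,G,E,H,C] q_used=0 → run D
t=11: queue=[D,B,G,E,H,C] q_used=1 → run D
t=12: queue=[B,G,E,H,C,D] q_used=0 → run B
t=13: queue=[B,G,E,H,C,D] q_used=1 → run B
t=14: queue=[G,E,H,C,D,B] q_used=0 → run G
t=15: queue=[G,E,H,C,D,B] q_used=1 → run G
t=16: queue=[E,H,C,D,B,G] q_used=0 → run E
t=17: queue=[E,H,C,D,B,G] q_used=1 → run E
t=18: queue=[H,C,D,B,G,E] q_used=0 → run H
t=19: queue=[H,C,D,B,G,E] q_used=1 → run H
t=20: queue=[C,D,B,G,E,H] q_used=0 → run C
t=21: queue=[D,B,G,E,H] q_used=0 → run D
t=22: queue=[D,B,G,E,H] q_used=1 → run D
t=23: queue=[B,G,E,H,D] q_used=0 → run B
t=24: queue=[B,G,E,H,D] q_used=1 → run B
t=25: queue=[G,E,H,D,B] q_used=0 → run G
t=26: queue=[E,H,D,B] q_used=0 → run E
t=27: queue=[H,D,B] q_used=0 → run H
t=28: queue=[H,D,B] q_used=1 → run H
t=29: queue=[D,B] q_used=0 → run D
t=30: queue=[D,B] q_used=1 → run D
t=31: queue=[B,D] q_used=0 → run B
t=32: queue=[D] q_used=0 → run D
t=33: (idle)
t=34: (idle)
t=35: (idle)
t=36: (idle)
t=37: (idle)
t=38: (idle)
t=39: (idle)

running at tick 22 = D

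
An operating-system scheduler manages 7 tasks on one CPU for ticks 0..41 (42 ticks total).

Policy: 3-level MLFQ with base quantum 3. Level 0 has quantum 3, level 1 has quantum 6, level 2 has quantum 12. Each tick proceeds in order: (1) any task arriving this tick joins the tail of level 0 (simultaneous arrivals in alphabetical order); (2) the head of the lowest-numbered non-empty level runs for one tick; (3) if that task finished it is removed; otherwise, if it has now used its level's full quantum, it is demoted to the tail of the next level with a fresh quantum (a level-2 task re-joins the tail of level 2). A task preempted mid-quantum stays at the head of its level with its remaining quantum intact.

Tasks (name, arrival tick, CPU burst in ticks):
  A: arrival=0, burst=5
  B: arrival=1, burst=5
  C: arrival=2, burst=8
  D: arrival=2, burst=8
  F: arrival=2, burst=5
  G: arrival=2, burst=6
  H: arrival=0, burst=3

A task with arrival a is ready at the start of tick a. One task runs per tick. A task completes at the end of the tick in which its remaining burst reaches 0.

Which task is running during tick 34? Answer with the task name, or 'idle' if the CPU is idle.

running at tick 34 = D

t=0: L0/L1/L2 = AH/-/- → run A
t=1: L0/L1/L2 = AHB/-/- → run A
t=2: L0/L1/L2 = AHBCDFG/-/- → run A
t=3: L0/L1/L2 = HBCDFG/A/- → run H
t=4: L0/L1/L2 = HBCDFG/A/- → run H
t=5: L0/L1/L2 = HBCDFG/A/- → run H
t=6: L0/L1/L2 = BCDFG/A/- → run B
t=7: L0/L1/L2 = BCDFG/A/- → run B
t=8: L0/L1/L2 = BCDFG/A/- → run B
t=9: L0/L1/L2 = CDFG/AB/- → run C
t=10: L0/L1/L2 = CDFG/AB/- → run C
t=11: L0/L1/L2 = CDFG/AB/- → run C
t=12: L0/L1/L2 = DFG/ABC/- → run D
t=13: L0/L1/L2 = DFG/ABC/- → run D
t=14: L0/L1/L2 = DFG/ABC/- → run D
t=15: L0/L1/L2 = FG/ABCD/- → run F
t=16: L0/L1/L2 = FG/ABCD/- → run F
t=17: L0/L1/L2 = FG/ABCD/- → run F
t=18: L0/L1/L2 = G/ABCDF/- → run G
t=19: L0/L1/L2 = G/ABCDF/- → run G
t=20: L0/L1/L2 = G/ABCDF/- → run G
t=21: L0/L1/L2 = -/ABCDFG/- → run A
t=22: L0/L1/L2 = -/ABCDFG/- → run A
t=23: L0/L1/L2 = -/BCDFG/- → run B
t=24: L0/L1/L2 = -/BCDFG/- → run B
t=25: L0/L1/L2 = -/CDFG/- → run C
t=26: L0/L1/L2 = -/CDFG/- → run C
t=27: L0/L1/L2 = -/CDFG/- → run C
t=28: L0/L1/L2 = -/CDFG/- → run C
t=29: L0/L1/L2 = -/CDFG/- → run C
t=30: L0/L1/L2 = -/DFG/- → run D
t=31: L0/L1/L2 = -/DFG/- → run D
t=32: L0/L1/L2 = -/DFG/- → run D
t=33: L0/L1/L2 = -/DFG/- → run D
t=34: L0/L1/L2 = -/DFG/- → run D
t=35: L0/L1/L2 = -/FG/- → run F
t=36: L0/L1/L2 = -/FG/- → run F
t=37: L0/L1/L2 = -/G/- → run G
t=38: L0/L1/L2 = -/G/- → run G
t=39: L0/L1/L2 = -/G/- → run G
t=40: (idle)
t=41: (idle)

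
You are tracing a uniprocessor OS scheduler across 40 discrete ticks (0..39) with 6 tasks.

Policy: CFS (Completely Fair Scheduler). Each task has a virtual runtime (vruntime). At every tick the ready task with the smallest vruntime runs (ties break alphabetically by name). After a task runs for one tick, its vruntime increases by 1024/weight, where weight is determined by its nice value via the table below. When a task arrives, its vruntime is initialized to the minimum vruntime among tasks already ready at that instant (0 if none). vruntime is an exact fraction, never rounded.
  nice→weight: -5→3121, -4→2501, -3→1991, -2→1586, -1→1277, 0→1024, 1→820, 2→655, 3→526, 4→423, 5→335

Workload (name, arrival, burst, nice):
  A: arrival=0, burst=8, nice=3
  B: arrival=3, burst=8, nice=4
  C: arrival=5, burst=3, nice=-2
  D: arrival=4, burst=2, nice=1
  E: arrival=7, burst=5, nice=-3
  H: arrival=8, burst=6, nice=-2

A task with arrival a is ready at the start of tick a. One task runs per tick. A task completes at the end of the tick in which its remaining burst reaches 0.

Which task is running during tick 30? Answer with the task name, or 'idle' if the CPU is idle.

t=0: vr[A=0] → run A
t=1: vr[A=512/263] → run A
t=2: vr[A=1024/263] → run A
t=3: vr[A=1536/263 B=1536/263] → run A
t=4: vr[A=2048/263 B=1536/263 D=1536/263] → run B
t=5: vr[A=2048/263 B=919040/111249 C=1536/263 D=1536/263] → run C
t=6: vr[A=2048/263 B=919040/111249 C=1352704/208559 D=1536/263] → run D
t=7: vr[A=2048/263 B=919040/111249 C=1352704/208559 D=382208/53915 E=1352704/208559] → run C
t=8: vr[A=2048/263 B=919040/111249 C=1487360/208559 D=382208/53915 E=1352704/208559 H=1352704/208559] → run E
t=9: vr[A=2048/263 B=919040/111249 C=1487360/208559 D=382208/53915 E=2906798080/415240969 H=1352704/208559] → run H
t=10: vr[A=2048/263 B=919040/111249 C=1487360/208559 D=382208/53915 E=2906798080/415240969 H=1487360/208559] → run E
t=11: vr[A=2048/263 B=919040/111249 C=1487360/208559 D=382208/53915 E=3120362496/415240969 H=1487360/208559] → run D
t=12: vr[A=2048/263 B=919040/111249 C=1487360/208559 E=3120362496/415240969 H=1487360/208559] → run C
t=13: vr[A=2048/263 B=919040/111249 E=3120362496/415240969 H=1487360/208559] → run H
t=14: vr[A=2048/263 B=919040/111249 E=3120362496/415240969 H=1622016/208559] → run E
t=15: vr[A=2048/263 B=919040/111249 E=3333926912/415240969 H=1622016/208559] → run H
t=16: vr[A=2048/263 B=919040/111249 E=3333926912/415240969 H=1756672/208559] → run A
t=17: vr[A=2560/263 B=919040/111249 E=3333926912/415240969 H=1756672/208559] → run E
t=18: vr[A=2560/263 B=919040/111249 E=3547491328/415240969 H=1756672/208559] → run B
t=19: vr[A=2560/263 B=1188352/111249 E=3547491328/415240969 H=1756672/208559] → run H
t=20: vr[A=2560/263 B=1188352/111249 E=3547491328/415240969 H=1891328/208559] → run E
t=21: vr[A=2560/263 B=1188352/111249 H=1891328/208559] → run H
t=22: vr[A=2560/263 B=1188352/111249 H=2025984/208559] → run H
t=23: vr[A=2560/263 B=1188352/111249] → run A
t=24: vr[A=3072/263 B=1188352/111249] → run B
t=25: vr[A=3072/263 B=485888/37083] → run A
t=26: vr[A=3584/263 B=485888/37083] → run B
t=27: vr[A=3584/263 B=1726976/111249] → run A
t=28: vr[B=1726976/111249] → run B
t=29: vr[B=1996288/111249] → run B
t=30: vr[B=755200/37083] → run B
t=31: vr[B=2534912/111249] → run B
t=32: (idle)
t=33: (idle)
t=34: (idle)
t=35: (idle)
t=36: (idle)
t=37: (idle)
t=38: (idle)
t=39: (idle)

running at tick 30 = B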